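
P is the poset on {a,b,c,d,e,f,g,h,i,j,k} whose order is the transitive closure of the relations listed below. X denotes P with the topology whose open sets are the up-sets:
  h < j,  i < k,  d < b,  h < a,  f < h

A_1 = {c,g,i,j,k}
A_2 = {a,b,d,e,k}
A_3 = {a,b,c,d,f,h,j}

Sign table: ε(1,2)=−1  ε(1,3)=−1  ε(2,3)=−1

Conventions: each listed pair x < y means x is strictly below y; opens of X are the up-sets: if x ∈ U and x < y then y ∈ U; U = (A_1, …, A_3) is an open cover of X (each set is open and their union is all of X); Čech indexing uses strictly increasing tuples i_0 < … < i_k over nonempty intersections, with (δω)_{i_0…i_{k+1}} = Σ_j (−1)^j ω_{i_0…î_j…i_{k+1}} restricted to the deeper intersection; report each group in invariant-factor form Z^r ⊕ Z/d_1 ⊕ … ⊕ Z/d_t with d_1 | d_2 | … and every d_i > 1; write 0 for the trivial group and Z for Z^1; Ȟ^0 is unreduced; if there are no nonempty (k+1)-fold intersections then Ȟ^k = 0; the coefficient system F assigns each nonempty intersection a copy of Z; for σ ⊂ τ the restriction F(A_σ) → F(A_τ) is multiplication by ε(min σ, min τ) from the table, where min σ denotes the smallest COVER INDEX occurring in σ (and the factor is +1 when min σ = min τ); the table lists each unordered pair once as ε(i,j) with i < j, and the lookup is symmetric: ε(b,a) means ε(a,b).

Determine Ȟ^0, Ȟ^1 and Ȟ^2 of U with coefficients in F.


Ȟ^0 ≅ 0, Ȟ^1 ≅ Z/2, Ȟ^2 ≅ 0

nonempty intersections:
  A12={k} A13={c,j} A23={a,b,d}
C dims 3,3; δ0: rk 3, SNF 1^2·2
Ȟ^0: (3−3)−0=0 ⇒ 0
Ȟ^1: (3−0)−3=0 plus torsion [2] ⇒ Z/2
Ȟ^2: (0−0)−0=0 ⇒ 0


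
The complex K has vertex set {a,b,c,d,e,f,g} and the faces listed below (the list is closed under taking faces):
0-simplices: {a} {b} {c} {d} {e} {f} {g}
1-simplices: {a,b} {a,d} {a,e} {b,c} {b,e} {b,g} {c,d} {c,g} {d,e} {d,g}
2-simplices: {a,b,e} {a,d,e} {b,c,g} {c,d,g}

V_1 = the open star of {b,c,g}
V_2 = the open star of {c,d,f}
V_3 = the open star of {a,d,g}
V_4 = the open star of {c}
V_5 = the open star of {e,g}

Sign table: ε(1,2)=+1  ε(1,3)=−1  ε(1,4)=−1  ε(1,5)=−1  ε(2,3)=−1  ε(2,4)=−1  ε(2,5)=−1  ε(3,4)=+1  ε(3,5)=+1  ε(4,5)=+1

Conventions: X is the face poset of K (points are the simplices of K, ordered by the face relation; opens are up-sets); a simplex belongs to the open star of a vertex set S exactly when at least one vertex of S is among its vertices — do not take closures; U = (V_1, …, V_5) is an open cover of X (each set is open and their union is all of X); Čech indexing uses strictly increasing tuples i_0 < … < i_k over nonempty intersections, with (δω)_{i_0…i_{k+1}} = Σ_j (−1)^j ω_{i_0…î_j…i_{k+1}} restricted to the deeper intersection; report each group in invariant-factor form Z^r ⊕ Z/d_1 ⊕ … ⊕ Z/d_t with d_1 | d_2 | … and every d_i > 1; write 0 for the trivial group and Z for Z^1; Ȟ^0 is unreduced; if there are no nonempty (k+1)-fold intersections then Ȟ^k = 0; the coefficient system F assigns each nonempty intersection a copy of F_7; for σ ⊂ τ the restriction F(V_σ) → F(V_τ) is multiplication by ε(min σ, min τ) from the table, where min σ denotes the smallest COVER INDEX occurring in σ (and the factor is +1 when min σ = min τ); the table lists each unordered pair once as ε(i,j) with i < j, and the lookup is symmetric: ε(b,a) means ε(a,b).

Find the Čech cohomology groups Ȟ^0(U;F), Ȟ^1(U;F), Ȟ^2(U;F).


Ȟ^0 = Z/7; Ȟ^1 = 0; Ȟ^2 = 0

intersection data:
  V1={{b},{c},{g},{a,b},{b,c},{b,e},{b,g},{c,d},{c,g},{d,g},{a,b,e},{b,c,g},{c,d,g}} V2={{c},{d},{f},{a,d},{b,c},{c,d},{c,g},{d,e},{d,g},{a,d,e},{b,c,g},{c,d,g}} V3={{a},{d},{g},{a,b},{a,d},{a,e},{b,g},{c,d},{c,g},{d,e},{d,g},{a,b,e},{a,d,e},{b,c,g},{c,d,g}} V4={{c},{b,c},{c,d},{c,g},{b,c,g},{c,d,g}} V5={{e},{g},{a,e},{b,e},{b,g},{c,g},{d,e},{d,g},{a,b,e},{a,d,e},{b,c,g},{c,d,g}}
  V12={{c},{b,c},{c,d},{c,g},{d,g},{b,c,g},{c,d,g}} V13={{g},{a,b},{b,g},{c,d},{c,g},{d,g},{a,b,e},{b,c,g},{c,d,g}} V14={{c},{b,c},{c,d},{c,g},{b,c,g},{c,d,g}} V15={{g},{b,e},{b,g},{c,g},{d,g},{a,b,e},{b,c,g},{c,d,g}} V23={{d},{a,d},{c,d},{c,g},{d,e},{d,g},{a,d,e},{b,c,g},{c,d,g}} V24={{c},{b,c},{c,d},{c,g},{b,c,g},{c,d,g}} V25={{c,g},{d,e},{d,g},{a,d,e},{b,c,g},{c,d,g}} V34={{c,d},{c,g},{b,c,g},{c,d,g}} V35={{g},{a,e},{b,g},{c,g},{d,e},{d,g},{a,b,e},{a,d,e},{b,c,g},{c,d,g}} V45={{c,g},{b,c,g},{c,d,g}}
  V123={{c,d},{c,g},{d,g},{b,c,g},{c,d,g}} V124={{c},{b,c},{c,d},{c,g},{b,c,g},{c,d,g}} V125={{c,g},{d,g},{b,c,g},{c,d,g}} V134={{c,d},{c,g},{b,c,g},{c,d,g}} V135={{g},{b,g},{c,g},{d,g},{a,b,e},{b,c,g},{c,d,g}} V145={{c,g},{b,c,g},{c,d,g}} V234={{c,d},{c,g},{b,c,g},{c,d,g}} V235={{c,g},{d,e},{d,g},{a,d,e},{b,c,g},{c,d,g}} V245={{c,g},{b,c,g},{c,d,g}} V345={{c,g},{b,c,g},{c,d,g}}
  V1234={{c,d},{c,g},{b,c,g},{c,d,g}} V1235={{c,g},{d,g},{b,c,g},{c,d,g}} V1245={{c,g},{b,c,g},{c,d,g}} V1345={{c,g},{b,c,g},{c,d,g}} V2345={{c,g},{b,c,g},{c,d,g}}
  V12345={{c,g},{b,c,g},{c,d,g}}
C dims 5,10,10,5; δ0: rk_F7 4; δ1: rk_F7 6; δ2: rk_F7 4
Ȟ^0 = (5 − 4) − 0 = 1, so Ȟ^0 ≅ Z/7
Ȟ^1 = (10 − 6) − 4 = 0, so Ȟ^1 ≅ 0
Ȟ^2 = (10 − 4) − 6 = 0, so Ȟ^2 ≅ 0


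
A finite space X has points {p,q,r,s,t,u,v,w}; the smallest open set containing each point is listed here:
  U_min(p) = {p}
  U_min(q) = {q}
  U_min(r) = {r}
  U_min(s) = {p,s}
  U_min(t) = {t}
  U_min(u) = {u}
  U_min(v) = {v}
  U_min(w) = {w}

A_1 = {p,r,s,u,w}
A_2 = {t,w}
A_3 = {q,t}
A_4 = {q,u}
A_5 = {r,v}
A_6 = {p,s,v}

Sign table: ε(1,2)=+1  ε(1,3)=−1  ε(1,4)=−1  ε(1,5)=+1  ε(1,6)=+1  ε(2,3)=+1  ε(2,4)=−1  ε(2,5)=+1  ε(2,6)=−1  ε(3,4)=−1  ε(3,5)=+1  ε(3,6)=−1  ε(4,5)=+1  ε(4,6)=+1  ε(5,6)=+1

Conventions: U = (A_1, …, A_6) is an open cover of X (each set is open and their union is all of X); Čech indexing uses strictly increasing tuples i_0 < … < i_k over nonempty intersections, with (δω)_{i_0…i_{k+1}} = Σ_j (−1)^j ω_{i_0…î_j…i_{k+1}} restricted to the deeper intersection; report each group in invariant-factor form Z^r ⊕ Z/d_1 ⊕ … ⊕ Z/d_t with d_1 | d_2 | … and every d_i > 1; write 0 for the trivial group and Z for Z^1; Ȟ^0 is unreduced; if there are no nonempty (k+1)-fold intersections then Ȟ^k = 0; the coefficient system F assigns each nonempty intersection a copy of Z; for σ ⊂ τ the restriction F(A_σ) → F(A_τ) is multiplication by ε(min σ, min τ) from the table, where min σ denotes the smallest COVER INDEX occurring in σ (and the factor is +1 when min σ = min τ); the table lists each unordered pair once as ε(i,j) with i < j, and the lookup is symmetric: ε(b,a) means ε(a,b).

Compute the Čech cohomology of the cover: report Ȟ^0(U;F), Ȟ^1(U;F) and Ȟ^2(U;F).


Ȟ^0(U;F) ≅ Z,  Ȟ^1(U;F) ≅ Z^2,  Ȟ^2(U;F) ≅ 0

nerve simplices:
  A12={w} A14={u} A15={r} A16={p,s} A23={t} A34={q} A56={v}
C dims 6,7; δ0: rk 5, SNF 1^5
degree 0: 6−5−0 = 1 → Ȟ^0 ≅ Z
degree 1: 7−0−5 = 2 → Ȟ^1 ≅ Z^2
degree 2: 0−0−0 = 0 → Ȟ^2 ≅ 0


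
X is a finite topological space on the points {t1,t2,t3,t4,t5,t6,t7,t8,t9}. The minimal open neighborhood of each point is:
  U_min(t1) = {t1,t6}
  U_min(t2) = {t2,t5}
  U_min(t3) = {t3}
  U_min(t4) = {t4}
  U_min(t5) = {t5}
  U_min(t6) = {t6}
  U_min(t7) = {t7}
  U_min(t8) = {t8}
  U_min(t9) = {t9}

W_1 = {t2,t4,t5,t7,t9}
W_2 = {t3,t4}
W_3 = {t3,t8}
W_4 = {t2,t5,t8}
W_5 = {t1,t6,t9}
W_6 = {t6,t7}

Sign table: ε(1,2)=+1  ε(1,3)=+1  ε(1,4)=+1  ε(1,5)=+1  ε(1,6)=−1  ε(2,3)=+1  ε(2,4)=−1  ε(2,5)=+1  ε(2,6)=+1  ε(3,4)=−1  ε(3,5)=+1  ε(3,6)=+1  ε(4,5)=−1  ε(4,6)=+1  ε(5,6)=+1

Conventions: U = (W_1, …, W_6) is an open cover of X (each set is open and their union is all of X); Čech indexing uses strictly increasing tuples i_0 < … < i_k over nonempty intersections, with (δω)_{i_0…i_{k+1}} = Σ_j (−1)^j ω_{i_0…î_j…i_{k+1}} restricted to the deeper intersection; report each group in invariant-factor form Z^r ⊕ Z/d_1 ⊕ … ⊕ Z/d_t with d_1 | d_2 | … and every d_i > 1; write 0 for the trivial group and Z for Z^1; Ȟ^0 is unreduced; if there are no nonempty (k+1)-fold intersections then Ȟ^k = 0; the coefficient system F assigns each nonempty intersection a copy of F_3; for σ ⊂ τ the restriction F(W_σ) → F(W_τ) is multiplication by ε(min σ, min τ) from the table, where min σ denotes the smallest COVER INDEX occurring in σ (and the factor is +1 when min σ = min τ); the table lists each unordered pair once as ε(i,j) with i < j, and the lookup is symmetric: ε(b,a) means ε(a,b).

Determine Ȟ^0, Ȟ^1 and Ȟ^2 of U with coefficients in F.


nerve of the cover:
  W12={t4} W14={t2,t5} W15={t9} W16={t7} W23={t3} W34={t8} W56={t6}
C dims 6,7; δ0: rk_F3 6
Ȟ^0 = (6 − 6) − 0 = 0, so Ȟ^0 ≅ 0
Ȟ^1 = (7 − 0) − 6 = 1, so Ȟ^1 ≅ Z/3
Ȟ^2 = (0 − 0) − 0 = 0, so Ȟ^2 ≅ 0

Ȟ^0 = 0,  Ȟ^1 = Z/3,  Ȟ^2 = 0


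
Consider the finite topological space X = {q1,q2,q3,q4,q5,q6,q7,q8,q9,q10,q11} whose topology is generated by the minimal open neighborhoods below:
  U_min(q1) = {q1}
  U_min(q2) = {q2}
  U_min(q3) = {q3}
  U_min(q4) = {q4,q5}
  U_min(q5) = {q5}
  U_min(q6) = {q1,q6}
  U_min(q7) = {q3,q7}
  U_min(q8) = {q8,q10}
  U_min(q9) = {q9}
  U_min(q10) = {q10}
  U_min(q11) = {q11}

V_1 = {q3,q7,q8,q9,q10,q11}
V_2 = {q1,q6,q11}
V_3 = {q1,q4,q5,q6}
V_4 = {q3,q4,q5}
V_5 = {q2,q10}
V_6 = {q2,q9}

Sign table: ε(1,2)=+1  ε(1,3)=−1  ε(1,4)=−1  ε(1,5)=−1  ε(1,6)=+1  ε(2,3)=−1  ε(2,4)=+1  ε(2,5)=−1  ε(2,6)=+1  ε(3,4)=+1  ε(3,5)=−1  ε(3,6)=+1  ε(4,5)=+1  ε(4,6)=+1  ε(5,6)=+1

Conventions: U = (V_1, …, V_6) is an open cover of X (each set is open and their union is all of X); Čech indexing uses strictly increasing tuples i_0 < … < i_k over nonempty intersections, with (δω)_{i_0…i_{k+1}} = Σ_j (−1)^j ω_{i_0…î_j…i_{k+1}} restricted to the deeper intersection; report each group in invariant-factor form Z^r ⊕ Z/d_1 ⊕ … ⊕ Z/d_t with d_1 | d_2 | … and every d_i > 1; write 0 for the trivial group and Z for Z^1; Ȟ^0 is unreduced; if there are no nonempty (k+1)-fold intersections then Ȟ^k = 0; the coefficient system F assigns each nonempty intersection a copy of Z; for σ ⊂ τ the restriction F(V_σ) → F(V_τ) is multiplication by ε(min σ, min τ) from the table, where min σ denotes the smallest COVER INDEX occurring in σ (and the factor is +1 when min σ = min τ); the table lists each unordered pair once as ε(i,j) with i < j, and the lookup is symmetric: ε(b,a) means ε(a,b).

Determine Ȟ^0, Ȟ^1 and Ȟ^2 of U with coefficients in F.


Ȟ^0 ≅ 0,  Ȟ^1 ≅ Z ⊕ Z/2,  Ȟ^2 ≅ 0

nerve of the cover:
  V12={q11} V14={q3} V15={q10} V16={q9} V23={q1,q6} V34={q4,q5} V56={q2}
C dims 6,7; δ0: rk 6, SNF 1^5·2
Ȟ^0 = (6 − 6) − 0 = 0, so Ȟ^0 ≅ 0
Ȟ^1 = (7 − 0) − 6 = 1 plus torsion [2], so Ȟ^1 ≅ Z ⊕ Z/2
Ȟ^2 = (0 − 0) − 0 = 0, so Ȟ^2 ≅ 0


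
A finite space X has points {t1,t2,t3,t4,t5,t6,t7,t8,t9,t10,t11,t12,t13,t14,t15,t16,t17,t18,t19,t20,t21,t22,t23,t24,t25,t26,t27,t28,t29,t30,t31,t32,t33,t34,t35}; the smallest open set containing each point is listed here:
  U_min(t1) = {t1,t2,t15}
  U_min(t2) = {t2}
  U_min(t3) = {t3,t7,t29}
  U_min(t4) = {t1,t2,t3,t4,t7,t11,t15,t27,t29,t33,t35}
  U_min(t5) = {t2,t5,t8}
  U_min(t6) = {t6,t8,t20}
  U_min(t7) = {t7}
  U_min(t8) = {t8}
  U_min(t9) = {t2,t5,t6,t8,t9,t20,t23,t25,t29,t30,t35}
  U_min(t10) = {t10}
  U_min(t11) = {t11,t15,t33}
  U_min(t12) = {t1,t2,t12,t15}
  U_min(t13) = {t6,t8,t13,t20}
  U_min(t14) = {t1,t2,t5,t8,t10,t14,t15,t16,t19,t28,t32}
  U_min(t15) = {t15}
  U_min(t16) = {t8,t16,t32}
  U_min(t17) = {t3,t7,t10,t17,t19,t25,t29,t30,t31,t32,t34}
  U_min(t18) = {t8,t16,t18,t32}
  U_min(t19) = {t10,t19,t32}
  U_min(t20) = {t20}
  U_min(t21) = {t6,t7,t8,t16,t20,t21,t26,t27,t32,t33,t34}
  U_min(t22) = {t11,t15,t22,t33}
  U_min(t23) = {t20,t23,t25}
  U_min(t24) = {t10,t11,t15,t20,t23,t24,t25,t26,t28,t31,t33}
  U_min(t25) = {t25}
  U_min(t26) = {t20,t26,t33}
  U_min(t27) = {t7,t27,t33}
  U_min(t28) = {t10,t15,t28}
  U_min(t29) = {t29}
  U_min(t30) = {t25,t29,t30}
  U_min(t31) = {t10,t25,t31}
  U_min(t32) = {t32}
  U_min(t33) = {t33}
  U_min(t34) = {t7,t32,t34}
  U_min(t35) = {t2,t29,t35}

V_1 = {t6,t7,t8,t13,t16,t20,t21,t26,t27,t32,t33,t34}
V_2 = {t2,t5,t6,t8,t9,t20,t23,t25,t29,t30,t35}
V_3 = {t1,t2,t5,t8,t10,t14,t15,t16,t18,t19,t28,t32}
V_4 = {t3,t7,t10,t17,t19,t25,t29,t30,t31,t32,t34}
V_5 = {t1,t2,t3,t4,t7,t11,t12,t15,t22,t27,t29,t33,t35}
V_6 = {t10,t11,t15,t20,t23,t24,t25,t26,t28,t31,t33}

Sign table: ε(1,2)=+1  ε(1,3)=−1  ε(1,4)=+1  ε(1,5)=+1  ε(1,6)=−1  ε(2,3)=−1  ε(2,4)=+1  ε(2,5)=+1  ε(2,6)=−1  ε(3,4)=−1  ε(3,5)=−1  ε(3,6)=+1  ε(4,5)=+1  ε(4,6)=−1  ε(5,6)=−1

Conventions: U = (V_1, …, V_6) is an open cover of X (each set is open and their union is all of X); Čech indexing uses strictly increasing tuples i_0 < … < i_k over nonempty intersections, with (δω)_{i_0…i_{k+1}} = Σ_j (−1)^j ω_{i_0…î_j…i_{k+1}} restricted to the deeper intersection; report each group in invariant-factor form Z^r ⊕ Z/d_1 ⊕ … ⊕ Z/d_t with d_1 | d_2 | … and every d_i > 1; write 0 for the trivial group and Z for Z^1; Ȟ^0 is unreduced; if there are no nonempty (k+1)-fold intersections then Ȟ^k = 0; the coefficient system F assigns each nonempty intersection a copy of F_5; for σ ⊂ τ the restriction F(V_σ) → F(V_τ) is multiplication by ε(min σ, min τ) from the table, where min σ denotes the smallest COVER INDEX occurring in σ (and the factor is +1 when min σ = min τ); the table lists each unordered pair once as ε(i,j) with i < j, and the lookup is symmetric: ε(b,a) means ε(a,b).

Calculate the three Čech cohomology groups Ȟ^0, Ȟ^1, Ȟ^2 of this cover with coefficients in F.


intersection data:
  V12={t6,t8,t20} V13={t8,t16,t32} V14={t7,t32,t34} V15={t7,t27,t33} V16={t20,t26,t33} V23={t2,t5,t8} V24={t25,t29,t30} V25={t2,t29,t35} V26={t20,t23,t25} V34={t10,t19,t32} V35={t1,t2,t15} V36={t10,t15,t28} V45={t3,t7,t29} V46={t10,t25,t31} V56={t11,t15,t33}
  V123={t8} V126={t20} V134={t32} V145={t7} V156={t33} V235={t2} V245={t29} V246={t25} V346={t10} V356={t15}
C dims 6,15,10; δ0: rk_F5 5; δ1: rk_F5 10
Ȟ^0 = (6 − 5) − 0 = 1, so Ȟ^0 ≅ Z/5
Ȟ^1 = (15 − 10) − 5 = 0, so Ȟ^1 ≅ 0
Ȟ^2 = (10 − 0) − 10 = 0, so Ȟ^2 ≅ 0

Ȟ^0 ≅ Z/5, Ȟ^1 ≅ 0, Ȟ^2 ≅ 0


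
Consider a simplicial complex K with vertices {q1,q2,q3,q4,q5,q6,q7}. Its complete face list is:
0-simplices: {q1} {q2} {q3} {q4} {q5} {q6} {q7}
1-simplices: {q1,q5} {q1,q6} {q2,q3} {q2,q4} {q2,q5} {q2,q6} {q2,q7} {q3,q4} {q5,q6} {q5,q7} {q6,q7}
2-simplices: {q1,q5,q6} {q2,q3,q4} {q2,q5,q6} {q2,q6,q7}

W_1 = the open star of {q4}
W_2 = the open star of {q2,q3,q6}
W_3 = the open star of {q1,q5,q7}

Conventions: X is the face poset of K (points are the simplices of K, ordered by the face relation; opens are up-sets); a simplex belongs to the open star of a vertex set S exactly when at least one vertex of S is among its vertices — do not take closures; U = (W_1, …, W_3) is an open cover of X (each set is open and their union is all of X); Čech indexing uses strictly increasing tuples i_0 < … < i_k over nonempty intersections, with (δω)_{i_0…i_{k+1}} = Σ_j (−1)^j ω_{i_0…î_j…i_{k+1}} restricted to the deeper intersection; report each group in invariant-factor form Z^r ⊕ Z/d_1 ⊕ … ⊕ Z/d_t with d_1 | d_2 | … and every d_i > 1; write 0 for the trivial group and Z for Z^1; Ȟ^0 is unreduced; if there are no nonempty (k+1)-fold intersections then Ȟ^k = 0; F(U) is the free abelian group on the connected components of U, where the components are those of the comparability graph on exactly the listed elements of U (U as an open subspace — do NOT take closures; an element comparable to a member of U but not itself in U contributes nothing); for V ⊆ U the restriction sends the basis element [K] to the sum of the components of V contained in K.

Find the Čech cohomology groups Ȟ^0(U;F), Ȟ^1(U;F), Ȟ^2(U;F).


Ȟ^0 = Z,  Ȟ^1 = Z,  Ȟ^2 = 0

nerve simplices:
  W1={{q4},{q2,q4},{q3,q4},{q2,q3,q4}} W2={{q2},{q3},{q6},{q1,q6},{q2,q3},{q2,q4},{q2,q5},{q2,q6},{q2,q7},{q3,q4},{q5,q6},{q6,q7},{q1,q5,q6},{q2,q3,q4},{q2,q5,q6},{q2,q6,q7}} W3={{q1},{q5},{q7},{q1,q5},{q1,q6},{q2,q5},{q2,q7},{q5,q6},{q5,q7},{q6,q7},{q1,q5,q6},{q2,q5,q6},{q2,q6,q7}}
  W12={{q2,q4},{q3,q4},{q2,q3,q4}} W23={{q1,q6},{q2,q5},{q2,q7},{q5,q6},{q6,q7},{q1,q5,q6},{q2,q5,q6},{q2,q6,q7}}
components per intersection:
  W1: {{q4},{q2,q4},{q3,q4},{q2,q3,q4}}
  W2: {{q2},{q3},{q6},{q1,q6},{q2,q3},{q2,q4},{q2,q5},{q2,q6},{q2,q7},{q3,q4},{q5,q6},{q6,q7},{q1,q5,q6},{q2,q3,q4},{q2,q5,q6},{q2,q6,q7}}
  W3: {{q1},{q5},{q7},{q1,q5},{q1,q6},{q2,q5},{q2,q7},{q5,q6},{q5,q7},{q6,q7},{q1,q5,q6},{q2,q5,q6},{q2,q6,q7}}
  W12: {{q2,q4},{q3,q4},{q2,q3,q4}}
  W23: {{q1,q6},{q2,q5},{q5,q6},{q1,q5,q6},{q2,q5,q6}} {{q2,q7},{q6,q7},{q2,q6,q7}}
C dims 3,3; δ0: rk 2, SNF 1^2
degree 0: 3−2−0 = 1 → Ȟ^0 ≅ Z
degree 1: 3−0−2 = 1 → Ȟ^1 ≅ Z
degree 2: 0−0−0 = 0 → Ȟ^2 ≅ 0


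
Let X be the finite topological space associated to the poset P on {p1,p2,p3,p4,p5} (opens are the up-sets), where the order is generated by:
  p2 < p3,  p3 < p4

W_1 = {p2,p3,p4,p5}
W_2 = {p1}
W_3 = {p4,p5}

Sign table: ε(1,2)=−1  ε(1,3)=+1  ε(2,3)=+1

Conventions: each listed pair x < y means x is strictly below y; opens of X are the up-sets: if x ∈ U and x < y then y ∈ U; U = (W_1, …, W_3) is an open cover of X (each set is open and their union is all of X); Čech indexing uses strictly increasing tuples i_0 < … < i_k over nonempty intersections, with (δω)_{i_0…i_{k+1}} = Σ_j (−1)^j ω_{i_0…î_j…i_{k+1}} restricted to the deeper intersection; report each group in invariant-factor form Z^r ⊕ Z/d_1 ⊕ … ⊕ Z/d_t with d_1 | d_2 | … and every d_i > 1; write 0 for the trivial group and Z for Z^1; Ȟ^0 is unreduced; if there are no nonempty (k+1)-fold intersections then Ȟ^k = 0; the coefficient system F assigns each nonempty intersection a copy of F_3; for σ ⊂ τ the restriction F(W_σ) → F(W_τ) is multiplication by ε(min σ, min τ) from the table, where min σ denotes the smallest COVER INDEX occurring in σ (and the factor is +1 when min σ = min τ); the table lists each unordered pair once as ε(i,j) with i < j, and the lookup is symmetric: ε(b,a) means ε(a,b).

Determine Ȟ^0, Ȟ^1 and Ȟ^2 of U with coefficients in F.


cover nerve:
  W13={p4,p5}
C dims 3,1; δ0: rk_F3 1
Ȟ^0: (3−1)−0=2 ⇒ Z/3 ⊕ Z/3
Ȟ^1: (1−0)−1=0 ⇒ 0
Ȟ^2: (0−0)−0=0 ⇒ 0

Ȟ^0(U;F) ≅ Z/3 ⊕ Z/3, Ȟ^1(U;F) ≅ 0 and Ȟ^2(U;F) ≅ 0


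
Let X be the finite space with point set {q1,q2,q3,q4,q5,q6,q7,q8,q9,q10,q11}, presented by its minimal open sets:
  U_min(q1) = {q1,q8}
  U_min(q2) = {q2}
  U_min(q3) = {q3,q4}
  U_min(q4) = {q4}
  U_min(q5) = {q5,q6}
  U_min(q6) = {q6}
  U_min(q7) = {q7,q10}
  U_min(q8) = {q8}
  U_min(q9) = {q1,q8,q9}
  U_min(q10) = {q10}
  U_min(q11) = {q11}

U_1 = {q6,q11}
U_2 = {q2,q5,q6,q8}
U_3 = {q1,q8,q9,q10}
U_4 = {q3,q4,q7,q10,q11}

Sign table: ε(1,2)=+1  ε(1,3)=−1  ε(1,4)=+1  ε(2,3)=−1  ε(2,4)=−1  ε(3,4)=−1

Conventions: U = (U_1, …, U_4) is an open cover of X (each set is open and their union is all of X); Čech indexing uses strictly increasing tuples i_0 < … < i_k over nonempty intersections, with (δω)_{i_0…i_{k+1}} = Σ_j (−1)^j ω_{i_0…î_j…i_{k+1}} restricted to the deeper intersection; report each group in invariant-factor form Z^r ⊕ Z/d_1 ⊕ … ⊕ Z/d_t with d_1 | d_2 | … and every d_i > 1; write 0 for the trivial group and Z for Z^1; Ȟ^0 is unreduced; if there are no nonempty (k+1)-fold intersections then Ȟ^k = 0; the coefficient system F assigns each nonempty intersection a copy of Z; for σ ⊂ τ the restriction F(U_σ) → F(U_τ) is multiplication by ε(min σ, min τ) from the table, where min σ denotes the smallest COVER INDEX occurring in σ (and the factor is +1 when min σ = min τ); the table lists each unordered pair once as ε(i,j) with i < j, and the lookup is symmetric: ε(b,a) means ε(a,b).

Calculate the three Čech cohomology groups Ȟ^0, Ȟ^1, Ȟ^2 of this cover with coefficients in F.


Ȟ^0 ≅ Z, Ȟ^1 ≅ Z, Ȟ^2 ≅ 0

nonempty overlaps:
  U12={q6} U14={q11} U23={q8} U34={q10}
C dims 4,4; δ0: rk 3, SNF 1^3
degree 0: 4−3−0 = 1 → Ȟ^0 ≅ Z
degree 1: 4−0−3 = 1 → Ȟ^1 ≅ Z
degree 2: 0−0−0 = 0 → Ȟ^2 ≅ 0


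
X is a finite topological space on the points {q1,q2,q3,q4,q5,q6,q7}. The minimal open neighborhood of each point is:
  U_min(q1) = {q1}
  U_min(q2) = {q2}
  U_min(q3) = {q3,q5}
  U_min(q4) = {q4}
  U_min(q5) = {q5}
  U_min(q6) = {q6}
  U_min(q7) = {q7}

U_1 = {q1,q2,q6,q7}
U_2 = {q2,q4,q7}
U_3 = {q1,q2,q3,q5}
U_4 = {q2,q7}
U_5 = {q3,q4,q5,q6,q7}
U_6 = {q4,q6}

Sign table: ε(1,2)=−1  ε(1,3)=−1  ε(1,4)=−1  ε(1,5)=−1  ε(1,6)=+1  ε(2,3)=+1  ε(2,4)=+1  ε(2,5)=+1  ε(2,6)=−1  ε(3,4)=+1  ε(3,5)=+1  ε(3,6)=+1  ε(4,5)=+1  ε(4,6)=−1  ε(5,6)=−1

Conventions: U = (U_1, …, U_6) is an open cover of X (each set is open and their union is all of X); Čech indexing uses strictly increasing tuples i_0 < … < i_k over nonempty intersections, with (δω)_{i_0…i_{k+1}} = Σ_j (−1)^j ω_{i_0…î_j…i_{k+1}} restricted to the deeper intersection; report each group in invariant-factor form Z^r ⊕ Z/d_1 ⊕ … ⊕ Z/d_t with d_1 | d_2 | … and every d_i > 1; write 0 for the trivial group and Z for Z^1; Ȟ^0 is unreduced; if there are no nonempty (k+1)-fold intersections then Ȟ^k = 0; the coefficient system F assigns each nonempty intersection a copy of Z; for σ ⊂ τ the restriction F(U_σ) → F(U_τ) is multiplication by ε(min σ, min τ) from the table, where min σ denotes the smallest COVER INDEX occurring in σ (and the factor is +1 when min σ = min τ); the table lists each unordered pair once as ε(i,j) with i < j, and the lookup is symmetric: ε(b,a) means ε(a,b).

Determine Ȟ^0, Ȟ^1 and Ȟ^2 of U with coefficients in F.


nonempty overlaps:
  U12={q2,q7} U13={q1,q2} U14={q2,q7} U15={q6,q7} U16={q6} U23={q2} U24={q2,q7} U25={q4,q7} U26={q4} U34={q2} U35={q3,q5} U45={q7} U56={q4,q6}
  U123={q2} U124={q2,q7} U125={q7} U134={q2} U145={q7} U156={q6} U234={q2} U245={q7} U256={q4}
  U1234={q2} U1245={q7}
C dims 6,13,9,2; δ0: rk 5, SNF 1^5; δ1: rk 7, SNF 1^7; δ2: rk 2, SNF 1^2
degree 0: 6−5−0 = 1 → Ȟ^0 ≅ Z
degree 1: 13−7−5 = 1 → Ȟ^1 ≅ Z
degree 2: 9−2−7 = 0 → Ȟ^2 ≅ 0

Ȟ^0(U;F) ≅ Z; Ȟ^1(U;F) ≅ Z; Ȟ^2(U;F) ≅ 0


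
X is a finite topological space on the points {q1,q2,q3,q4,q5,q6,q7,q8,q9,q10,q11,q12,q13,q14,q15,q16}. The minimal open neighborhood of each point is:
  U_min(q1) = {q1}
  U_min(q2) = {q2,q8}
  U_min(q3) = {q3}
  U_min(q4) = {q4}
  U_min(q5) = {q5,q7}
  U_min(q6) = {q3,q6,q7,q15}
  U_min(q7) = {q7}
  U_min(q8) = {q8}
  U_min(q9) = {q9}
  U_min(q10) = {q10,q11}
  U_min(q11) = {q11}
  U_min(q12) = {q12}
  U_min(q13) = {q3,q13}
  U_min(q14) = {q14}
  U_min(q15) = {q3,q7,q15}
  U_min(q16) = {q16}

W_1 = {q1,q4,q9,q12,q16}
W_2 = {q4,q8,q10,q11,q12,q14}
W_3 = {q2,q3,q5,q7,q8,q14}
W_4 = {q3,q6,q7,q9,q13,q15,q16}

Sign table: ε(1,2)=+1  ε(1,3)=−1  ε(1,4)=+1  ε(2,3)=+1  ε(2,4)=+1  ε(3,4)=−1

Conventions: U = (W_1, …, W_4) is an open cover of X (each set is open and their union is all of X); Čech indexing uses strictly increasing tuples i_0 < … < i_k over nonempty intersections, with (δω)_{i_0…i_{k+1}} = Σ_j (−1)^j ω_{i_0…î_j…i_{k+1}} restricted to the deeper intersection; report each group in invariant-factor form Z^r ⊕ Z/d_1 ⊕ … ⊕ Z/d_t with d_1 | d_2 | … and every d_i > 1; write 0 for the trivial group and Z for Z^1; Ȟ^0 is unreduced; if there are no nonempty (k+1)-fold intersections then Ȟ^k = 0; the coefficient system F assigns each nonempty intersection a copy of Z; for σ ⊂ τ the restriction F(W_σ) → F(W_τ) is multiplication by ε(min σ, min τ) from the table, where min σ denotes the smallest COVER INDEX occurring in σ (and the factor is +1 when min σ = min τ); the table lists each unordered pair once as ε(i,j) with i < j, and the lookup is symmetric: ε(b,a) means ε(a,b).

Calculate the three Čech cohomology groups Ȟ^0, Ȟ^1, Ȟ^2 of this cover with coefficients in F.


Ȟ^0 = 0, Ȟ^1 = Z/2, Ȟ^2 = 0

nerve of the cover:
  W12={q4,q12} W14={q9,q16} W23={q8,q14} W34={q3,q7}
C dims 4,4; δ0: rk 4, SNF 1^3·2
Ȟ^0 = (4 − 4) − 0 = 0, so Ȟ^0 ≅ 0
Ȟ^1 = (4 − 0) − 4 = 0 plus torsion [2], so Ȟ^1 ≅ Z/2
Ȟ^2 = (0 − 0) − 0 = 0, so Ȟ^2 ≅ 0


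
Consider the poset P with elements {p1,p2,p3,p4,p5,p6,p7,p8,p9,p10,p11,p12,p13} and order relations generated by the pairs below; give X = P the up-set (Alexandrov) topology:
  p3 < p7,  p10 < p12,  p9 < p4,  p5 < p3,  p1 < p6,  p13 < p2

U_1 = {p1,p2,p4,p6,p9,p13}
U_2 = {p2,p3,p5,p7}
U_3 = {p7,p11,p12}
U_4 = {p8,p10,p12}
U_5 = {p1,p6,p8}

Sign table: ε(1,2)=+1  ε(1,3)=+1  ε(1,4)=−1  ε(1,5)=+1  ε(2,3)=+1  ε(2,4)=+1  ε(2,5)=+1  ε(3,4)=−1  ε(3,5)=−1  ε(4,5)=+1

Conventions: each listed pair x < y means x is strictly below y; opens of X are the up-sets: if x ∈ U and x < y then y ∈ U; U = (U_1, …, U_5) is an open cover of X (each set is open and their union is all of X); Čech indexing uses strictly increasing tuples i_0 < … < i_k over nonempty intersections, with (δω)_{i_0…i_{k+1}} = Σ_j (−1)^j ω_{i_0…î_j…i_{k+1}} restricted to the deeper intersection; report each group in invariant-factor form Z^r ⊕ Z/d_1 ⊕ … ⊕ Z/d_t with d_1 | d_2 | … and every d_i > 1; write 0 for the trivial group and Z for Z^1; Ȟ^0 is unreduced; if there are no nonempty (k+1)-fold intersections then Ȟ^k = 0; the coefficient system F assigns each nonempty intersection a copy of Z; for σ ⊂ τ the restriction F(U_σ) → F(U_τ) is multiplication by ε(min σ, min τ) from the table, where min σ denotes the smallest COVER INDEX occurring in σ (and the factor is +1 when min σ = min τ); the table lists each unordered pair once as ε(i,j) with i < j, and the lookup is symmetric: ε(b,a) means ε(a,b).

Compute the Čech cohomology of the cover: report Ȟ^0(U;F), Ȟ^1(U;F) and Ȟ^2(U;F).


nerve simplices:
  U12={p2} U15={p1,p6} U23={p7} U34={p12} U45={p8}
C dims 5,5; δ0: rk 5, SNF 1^4·2
degree 0: 5−5−0 = 0 → Ȟ^0 ≅ 0
degree 1: 5−0−5 = 0 plus torsion [2] → Ȟ^1 ≅ Z/2
degree 2: 0−0−0 = 0 → Ȟ^2 ≅ 0

Ȟ^0 = 0; Ȟ^1 = Z/2; Ȟ^2 = 0


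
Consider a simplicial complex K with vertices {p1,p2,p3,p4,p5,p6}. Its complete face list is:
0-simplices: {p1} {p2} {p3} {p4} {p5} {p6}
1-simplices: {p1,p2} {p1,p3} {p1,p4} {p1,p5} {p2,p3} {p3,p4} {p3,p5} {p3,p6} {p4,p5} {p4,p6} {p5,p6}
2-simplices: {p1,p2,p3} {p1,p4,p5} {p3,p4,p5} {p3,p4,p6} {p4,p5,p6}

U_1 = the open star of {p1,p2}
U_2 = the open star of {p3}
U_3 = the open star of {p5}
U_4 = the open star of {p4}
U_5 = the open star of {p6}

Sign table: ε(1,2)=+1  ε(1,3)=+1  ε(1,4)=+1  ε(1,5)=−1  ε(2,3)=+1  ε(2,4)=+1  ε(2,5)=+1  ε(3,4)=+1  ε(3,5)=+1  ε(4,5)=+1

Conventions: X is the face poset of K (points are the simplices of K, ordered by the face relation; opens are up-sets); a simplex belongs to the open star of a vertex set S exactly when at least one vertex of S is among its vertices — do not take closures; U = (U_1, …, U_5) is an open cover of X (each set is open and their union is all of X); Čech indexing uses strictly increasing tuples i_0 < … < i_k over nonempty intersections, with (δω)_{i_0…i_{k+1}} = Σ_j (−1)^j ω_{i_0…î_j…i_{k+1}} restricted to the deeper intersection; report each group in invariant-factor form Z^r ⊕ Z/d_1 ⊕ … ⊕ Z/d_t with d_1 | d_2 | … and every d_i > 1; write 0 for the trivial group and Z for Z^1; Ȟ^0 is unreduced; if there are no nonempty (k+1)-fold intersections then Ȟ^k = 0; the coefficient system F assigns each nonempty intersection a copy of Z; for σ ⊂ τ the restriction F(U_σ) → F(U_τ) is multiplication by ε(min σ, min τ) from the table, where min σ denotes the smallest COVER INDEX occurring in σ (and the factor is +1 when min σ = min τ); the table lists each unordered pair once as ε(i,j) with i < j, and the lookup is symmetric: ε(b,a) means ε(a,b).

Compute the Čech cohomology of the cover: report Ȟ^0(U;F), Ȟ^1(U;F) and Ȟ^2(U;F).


Ȟ^0 ≅ Z, Ȟ^1 ≅ Z, Ȟ^2 ≅ 0

nerve of the cover:
  U1={{p1},{p2},{p1,p2},{p1,p3},{p1,p4},{p1,p5},{p2,p3},{p1,p2,p3},{p1,p4,p5}} U2={{p3},{p1,p3},{p2,p3},{p3,p4},{p3,p5},{p3,p6},{p1,p2,p3},{p3,p4,p5},{p3,p4,p6}} U3={{p5},{p1,p5},{p3,p5},{p4,p5},{p5,p6},{p1,p4,p5},{p3,p4,p5},{p4,p5,p6}} U4={{p4},{p1,p4},{p3,p4},{p4,p5},{p4,p6},{p1,p4,p5},{p3,p4,p5},{p3,p4,p6},{p4,p5,p6}} U5={{p6},{p3,p6},{p4,p6},{p5,p6},{p3,p4,p6},{p4,p5,p6}}
  U12={{p1,p3},{p2,p3},{p1,p2,p3}} U13={{p1,p5},{p1,p4,p5}} U14={{p1,p4},{p1,p4,p5}} U23={{p3,p5},{p3,p4,p5}} U24={{p3,p4},{p3,p4,p5},{p3,p4,p6}} U25={{p3,p6},{p3,p4,p6}} U34={{p4,p5},{p1,p4,p5},{p3,p4,p5},{p4,p5,p6}} U35={{p5,p6},{p4,p5,p6}} U45={{p4,p6},{p3,p4,p6},{p4,p5,p6}}
  U134={{p1,p4,p5}} U234={{p3,p4,p5}} U245={{p3,p4,p6}} U345={{p4,p5,p6}}
C dims 5,9,4; δ0: rk 4, SNF 1^4; δ1: rk 4, SNF 1^4
Ȟ^0 = (5 − 4) − 0 = 1, so Ȟ^0 ≅ Z
Ȟ^1 = (9 − 4) − 4 = 1, so Ȟ^1 ≅ Z
Ȟ^2 = (4 − 0) − 4 = 0, so Ȟ^2 ≅ 0


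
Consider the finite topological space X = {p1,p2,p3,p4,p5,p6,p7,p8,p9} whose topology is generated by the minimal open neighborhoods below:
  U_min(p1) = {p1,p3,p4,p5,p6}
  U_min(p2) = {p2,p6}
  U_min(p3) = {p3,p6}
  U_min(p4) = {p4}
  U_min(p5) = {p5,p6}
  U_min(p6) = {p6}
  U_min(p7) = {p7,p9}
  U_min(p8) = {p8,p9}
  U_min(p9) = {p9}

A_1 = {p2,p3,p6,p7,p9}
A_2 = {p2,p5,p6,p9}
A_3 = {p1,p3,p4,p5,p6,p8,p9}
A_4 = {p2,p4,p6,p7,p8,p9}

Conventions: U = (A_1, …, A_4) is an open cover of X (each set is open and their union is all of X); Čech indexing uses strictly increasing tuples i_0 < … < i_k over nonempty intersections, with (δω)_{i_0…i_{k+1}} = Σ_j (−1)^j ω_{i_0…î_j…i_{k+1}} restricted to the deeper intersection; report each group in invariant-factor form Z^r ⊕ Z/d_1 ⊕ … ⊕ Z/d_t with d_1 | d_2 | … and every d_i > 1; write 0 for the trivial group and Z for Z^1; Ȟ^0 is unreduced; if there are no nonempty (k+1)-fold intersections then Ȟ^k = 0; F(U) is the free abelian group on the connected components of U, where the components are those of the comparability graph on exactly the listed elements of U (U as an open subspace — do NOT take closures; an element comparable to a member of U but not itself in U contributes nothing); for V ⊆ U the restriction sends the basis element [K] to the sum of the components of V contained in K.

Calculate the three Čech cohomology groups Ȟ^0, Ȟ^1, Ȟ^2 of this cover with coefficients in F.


Ȟ^0(U;F) ≅ Z^2; Ȟ^1(U;F) ≅ 0; Ȟ^2(U;F) ≅ 0

nonempty intersections:
  A12={p2,p6,p9} A13={p3,p6,p9} A14={p2,p6,p7,p9} A23={p5,p6,p9} A24={p2,p6,p9} A34={p4,p6,p8,p9}
  A123={p6,p9} A124={p2,p6,p9} A134={p6,p9} A234={p6,p9}
  A1234={p6,p9}
components per intersection:
  A1: {p2,p3,p6} {p7,p9}
  A2: {p2,p5,p6} {p9}
  A3: {p1,p3,p4,p5,p6} {p8,p9}
  A4: {p2,p6} {p4} {p7,p8,p9}
  A12: {p2,p6} {p9}
  A13: {p3,p6} {p9}
  A14: {p2,p6} {p7,p9}
  A23: {p5,p6} {p9}
  A24: {p2,p6} {p9}
  A34: {p4} {p6} {p8,p9}
  A123: {p6} {p9}
  A124: {p2,p6} {p9}
  A134: {p6} {p9}
  A234: {p6} {p9}
  A1234: {p6} {p9}
C dims 9,13,8,2; δ0: rk 7, SNF 1^7; δ1: rk 6, SNF 1^6; δ2: rk 2, SNF 1^2
Ȟ^0: (9−7)−0=2 ⇒ Z^2
Ȟ^1: (13−6)−7=0 ⇒ 0
Ȟ^2: (8−2)−6=0 ⇒ 0


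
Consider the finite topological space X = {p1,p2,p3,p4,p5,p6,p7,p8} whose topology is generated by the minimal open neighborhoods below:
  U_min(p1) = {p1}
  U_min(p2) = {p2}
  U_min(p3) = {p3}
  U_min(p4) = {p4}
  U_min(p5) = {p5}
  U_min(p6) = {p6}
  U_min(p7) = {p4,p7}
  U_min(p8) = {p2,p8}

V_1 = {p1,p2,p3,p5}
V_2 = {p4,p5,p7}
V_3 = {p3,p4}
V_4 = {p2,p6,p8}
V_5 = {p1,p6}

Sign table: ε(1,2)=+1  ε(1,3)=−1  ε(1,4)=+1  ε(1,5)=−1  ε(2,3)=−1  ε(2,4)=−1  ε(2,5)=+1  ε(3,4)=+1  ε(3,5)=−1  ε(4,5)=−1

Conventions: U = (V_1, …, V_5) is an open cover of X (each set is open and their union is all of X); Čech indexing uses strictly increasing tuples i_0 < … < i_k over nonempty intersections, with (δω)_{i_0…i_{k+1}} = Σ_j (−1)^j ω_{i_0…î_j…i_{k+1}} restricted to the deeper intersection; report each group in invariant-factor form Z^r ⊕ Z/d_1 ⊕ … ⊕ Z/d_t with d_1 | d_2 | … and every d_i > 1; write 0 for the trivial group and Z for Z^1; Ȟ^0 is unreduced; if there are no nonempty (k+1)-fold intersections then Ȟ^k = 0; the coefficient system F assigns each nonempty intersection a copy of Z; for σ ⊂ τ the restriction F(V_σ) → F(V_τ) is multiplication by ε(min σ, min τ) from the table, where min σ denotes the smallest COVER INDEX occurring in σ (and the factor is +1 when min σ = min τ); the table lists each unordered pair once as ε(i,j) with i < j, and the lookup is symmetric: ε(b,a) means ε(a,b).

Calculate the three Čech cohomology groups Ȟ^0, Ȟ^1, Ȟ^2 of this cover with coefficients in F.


Ȟ^0(U;F) ≅ Z; Ȟ^1(U;F) ≅ Z^2; Ȟ^2(U;F) ≅ 0

nerve of the cover:
  V12={p5} V13={p3} V14={p2} V15={p1} V23={p4} V45={p6}
C dims 5,6; δ0: rk 4, SNF 1^4
Ȟ^0 = (5 − 4) − 0 = 1, so Ȟ^0 ≅ Z
Ȟ^1 = (6 − 0) − 4 = 2, so Ȟ^1 ≅ Z^2
Ȟ^2 = (0 − 0) − 0 = 0, so Ȟ^2 ≅ 0


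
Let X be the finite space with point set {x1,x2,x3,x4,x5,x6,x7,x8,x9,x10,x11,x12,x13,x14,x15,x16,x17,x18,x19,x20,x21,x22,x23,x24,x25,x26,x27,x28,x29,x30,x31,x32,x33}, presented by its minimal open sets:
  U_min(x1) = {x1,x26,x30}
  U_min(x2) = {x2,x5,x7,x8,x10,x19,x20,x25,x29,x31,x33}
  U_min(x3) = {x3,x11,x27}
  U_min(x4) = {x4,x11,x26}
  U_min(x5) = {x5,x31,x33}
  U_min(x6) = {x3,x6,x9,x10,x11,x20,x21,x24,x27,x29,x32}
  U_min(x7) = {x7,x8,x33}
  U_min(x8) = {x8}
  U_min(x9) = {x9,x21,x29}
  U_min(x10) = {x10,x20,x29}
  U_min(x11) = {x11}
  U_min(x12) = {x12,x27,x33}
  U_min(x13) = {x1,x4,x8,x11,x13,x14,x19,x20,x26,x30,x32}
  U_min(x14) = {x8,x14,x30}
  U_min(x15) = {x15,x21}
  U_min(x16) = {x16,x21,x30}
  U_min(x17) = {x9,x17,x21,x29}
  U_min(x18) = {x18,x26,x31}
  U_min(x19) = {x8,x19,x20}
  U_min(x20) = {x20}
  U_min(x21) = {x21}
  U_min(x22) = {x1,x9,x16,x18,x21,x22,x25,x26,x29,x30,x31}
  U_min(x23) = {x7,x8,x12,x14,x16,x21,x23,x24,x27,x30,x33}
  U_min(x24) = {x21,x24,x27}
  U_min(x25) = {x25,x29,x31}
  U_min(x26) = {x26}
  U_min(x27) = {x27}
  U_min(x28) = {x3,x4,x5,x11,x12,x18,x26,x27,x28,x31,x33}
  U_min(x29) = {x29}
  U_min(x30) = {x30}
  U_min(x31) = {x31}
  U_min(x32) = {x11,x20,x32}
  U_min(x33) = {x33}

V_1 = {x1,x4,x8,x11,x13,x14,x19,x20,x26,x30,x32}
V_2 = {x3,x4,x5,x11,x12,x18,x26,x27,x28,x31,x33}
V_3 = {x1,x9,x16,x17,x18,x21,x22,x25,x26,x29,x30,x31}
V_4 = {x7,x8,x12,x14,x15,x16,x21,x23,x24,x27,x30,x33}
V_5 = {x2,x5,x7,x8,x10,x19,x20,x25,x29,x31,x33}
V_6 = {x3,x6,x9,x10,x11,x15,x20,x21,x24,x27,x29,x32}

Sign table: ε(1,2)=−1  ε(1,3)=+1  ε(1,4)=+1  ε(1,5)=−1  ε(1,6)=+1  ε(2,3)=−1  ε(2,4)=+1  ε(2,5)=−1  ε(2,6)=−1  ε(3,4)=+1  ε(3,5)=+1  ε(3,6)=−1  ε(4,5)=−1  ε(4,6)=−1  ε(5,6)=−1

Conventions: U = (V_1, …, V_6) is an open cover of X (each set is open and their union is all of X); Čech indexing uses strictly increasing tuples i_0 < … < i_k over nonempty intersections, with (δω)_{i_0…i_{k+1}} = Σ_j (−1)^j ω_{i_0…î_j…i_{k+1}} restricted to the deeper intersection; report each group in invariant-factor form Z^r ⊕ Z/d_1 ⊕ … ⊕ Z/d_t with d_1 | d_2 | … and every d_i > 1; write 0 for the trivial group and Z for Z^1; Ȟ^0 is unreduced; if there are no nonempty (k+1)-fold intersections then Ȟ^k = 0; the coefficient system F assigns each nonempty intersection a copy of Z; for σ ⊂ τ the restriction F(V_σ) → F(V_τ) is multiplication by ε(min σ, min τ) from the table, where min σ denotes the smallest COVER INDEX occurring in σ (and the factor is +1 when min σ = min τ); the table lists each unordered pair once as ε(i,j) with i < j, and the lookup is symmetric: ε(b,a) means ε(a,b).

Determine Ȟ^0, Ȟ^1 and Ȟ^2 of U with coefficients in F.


Ȟ^0 ≅ 0,  Ȟ^1 ≅ Z/2,  Ȟ^2 ≅ Z

nonempty overlaps:
  V12={x4,x11,x26} V13={x1,x26,x30} V14={x8,x14,x30} V15={x8,x19,x20} V16={x11,x20,x32} V23={x18,x26,x31} V24={x12,x27,x33} V25={x5,x31,x33} V26={x3,x11,x27} V34={x16,x21,x30} V35={x25,x29,x31} V36={x9,x21,x29} V45={x7,x8,x33} V46={x15,x21,x24,x27} V56={x10,x20,x29}
  V123={x26} V126={x11} V134={x30} V145={x8} V156={x20} V235={x31} V245={x33} V246={x27} V346={x21} V356={x29}
C dims 6,15,10; δ0: rk 6, SNF 1^5·2; δ1: rk 9, SNF 1^9
degree 0: 6−6−0 = 0 → Ȟ^0 ≅ 0
degree 1: 15−9−6 = 0 plus torsion [2] → Ȟ^1 ≅ Z/2
degree 2: 10−0−9 = 1 → Ȟ^2 ≅ Z


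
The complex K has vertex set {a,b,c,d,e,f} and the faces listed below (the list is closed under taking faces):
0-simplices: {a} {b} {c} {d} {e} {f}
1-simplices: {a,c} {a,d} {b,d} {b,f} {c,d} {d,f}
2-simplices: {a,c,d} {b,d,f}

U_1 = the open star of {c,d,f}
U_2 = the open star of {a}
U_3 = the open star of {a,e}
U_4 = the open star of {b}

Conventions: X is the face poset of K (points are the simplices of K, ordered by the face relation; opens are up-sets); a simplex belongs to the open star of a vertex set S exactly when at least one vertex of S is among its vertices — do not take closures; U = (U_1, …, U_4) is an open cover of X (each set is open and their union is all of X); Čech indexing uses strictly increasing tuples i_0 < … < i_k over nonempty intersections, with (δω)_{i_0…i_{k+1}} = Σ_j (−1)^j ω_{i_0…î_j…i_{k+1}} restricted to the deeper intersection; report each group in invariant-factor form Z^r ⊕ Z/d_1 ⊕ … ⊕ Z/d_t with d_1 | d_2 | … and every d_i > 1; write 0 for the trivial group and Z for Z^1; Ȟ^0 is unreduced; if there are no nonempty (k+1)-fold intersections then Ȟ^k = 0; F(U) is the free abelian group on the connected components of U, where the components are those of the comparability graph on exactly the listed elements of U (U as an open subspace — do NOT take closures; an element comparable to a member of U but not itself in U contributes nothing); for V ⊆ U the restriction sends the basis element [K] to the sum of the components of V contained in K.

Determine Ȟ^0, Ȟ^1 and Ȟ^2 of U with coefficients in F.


intersection data:
  U1={{c},{d},{f},{a,c},{a,d},{b,d},{b,f},{c,d},{d,f},{a,c,d},{b,d,f}} U2={{a},{a,c},{a,d},{a,c,d}} U3={{a},{e},{a,c},{a,d},{a,c,d}} U4={{b},{b,d},{b,f},{b,d,f}}
  U12={{a,c},{a,d},{a,c,d}} U13={{a,c},{a,d},{a,c,d}} U14={{b,d},{b,f},{b,d,f}} U23={{a},{a,c},{a,d},{a,c,d}}
  U123={{a,c},{a,d},{a,c,d}}
components per intersection:
  U1: {{c},{d},{f},{a,c},{a,d},{b,d},{b,f},{c,d},{d,f},{a,c,d},{b,d,f}}
  U2: {{a},{a,c},{a,d},{a,c,d}}
  U3: {{a},{a,c},{a,d},{a,c,d}} {{e}}
  U4: {{b},{b,d},{b,f},{b,d,f}}
  U12: {{a,c},{a,d},{a,c,d}}
  U13: {{a,c},{a,d},{a,c,d}}
  U14: {{b,d},{b,f},{b,d,f}}
  U23: {{a},{a,c},{a,d},{a,c,d}}
  U123: {{a,c},{a,d},{a,c,d}}
C dims 5,4,1; δ0: rk 3, SNF 1^3; δ1: rk 1, SNF 1^1
Ȟ^0 = (5 − 3) − 0 = 2, so Ȟ^0 ≅ Z^2
Ȟ^1 = (4 − 1) − 3 = 0, so Ȟ^1 ≅ 0
Ȟ^2 = (1 − 0) − 1 = 0, so Ȟ^2 ≅ 0

Ȟ^0 ≅ Z^2; Ȟ^1 ≅ 0; Ȟ^2 ≅ 0


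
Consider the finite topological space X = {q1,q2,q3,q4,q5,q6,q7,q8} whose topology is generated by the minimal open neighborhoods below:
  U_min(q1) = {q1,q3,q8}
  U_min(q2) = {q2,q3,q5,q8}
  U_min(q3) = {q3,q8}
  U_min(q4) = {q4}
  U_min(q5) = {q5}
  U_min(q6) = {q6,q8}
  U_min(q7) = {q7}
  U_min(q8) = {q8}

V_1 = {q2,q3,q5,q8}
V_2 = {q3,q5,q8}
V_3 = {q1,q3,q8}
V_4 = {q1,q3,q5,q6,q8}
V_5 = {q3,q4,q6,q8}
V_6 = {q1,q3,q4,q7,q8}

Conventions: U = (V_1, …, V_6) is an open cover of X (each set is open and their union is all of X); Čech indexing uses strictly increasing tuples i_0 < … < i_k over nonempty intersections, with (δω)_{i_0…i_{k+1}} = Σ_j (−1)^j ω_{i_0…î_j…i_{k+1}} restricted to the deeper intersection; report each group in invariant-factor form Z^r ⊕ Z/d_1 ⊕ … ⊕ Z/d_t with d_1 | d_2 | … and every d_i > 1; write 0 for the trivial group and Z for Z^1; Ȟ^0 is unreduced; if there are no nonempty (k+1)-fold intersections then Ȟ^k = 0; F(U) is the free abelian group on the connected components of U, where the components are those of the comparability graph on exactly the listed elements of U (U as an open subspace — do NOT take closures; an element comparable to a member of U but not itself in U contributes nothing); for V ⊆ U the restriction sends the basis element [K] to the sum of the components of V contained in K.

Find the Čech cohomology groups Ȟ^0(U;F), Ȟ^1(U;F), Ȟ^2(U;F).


nonempty overlaps:
  V12={q3,q5,q8} V13={q3,q8} V14={q3,q5,q8} V15={q3,q8} V16={q3,q8} V23={q3,q8} V24={q3,q5,q8} V25={q3,q8} V26={q3,q8} V34={q1,q3,q8} V35={q3,q8} V36={q1,q3,q8} V45={q3,q6,q8} V46={q1,q3,q8} V56={q3,q4,q8}
  V123={q3,q8} V124={q3,q5,q8} V125={q3,q8} V126={q3,q8} V134={q3,q8} V135={q3,q8} V136={q3,q8} V145={q3,q8} V146={q3,q8} V156={q3,q8} V234={q3,q8} V235={q3,q8} V236={q3,q8} V245={q3,q8} V246={q3,q8} V256={q3,q8} V345={q3,q8} V346={q1,q3,q8} V356={q3,q8} V456={q3,q8}
  V1234={q3,q8} V1235={q3,q8} V1236={q3,q8} V1245={q3,q8} V1246={q3,q8} V1256={q3,q8} V1345={q3,q8} V1346={q3,q8} V1356={q3,q8} V1456={q3,q8} V2345={q3,q8} V2346={q3,q8} V2356={q3,q8} V2456={q3,q8} V3456={q3,q8}
  V12345={q3,q8} V12346={q3,q8} V12356={q3,q8} V12456={q3,q8} V13456={q3,q8} V23456={q3,q8}
  V123456={q3,q8}
components per intersection:
  V1: {q2,q3,q5,q8}
  V2: {q3,q8} {q5}
  V3: {q1,q3,q8}
  V4: {q1,q3,q6,q8} {q5}
  V5: {q3,q6,q8} {q4}
  V6: {q1,q3,q8} {q4} {q7}
  V12: {q3,q8} {q5}
  V13: {q3,q8}
  V14: {q3,q8} {q5}
  V15: {q3,q8}
  V16: {q3,q8}
  V23: {q3,q8}
  V24: {q3,q8} {q5}
  V25: {q3,q8}
  V26: {q3,q8}
  V34: {q1,q3,q8}
  V35: {q3,q8}
  V36: {q1,q3,q8}
  V45: {q3,q6,q8}
  V46: {q1,q3,q8}
  V56: {q3,q8} {q4}
  V123: {q3,q8}
  V124: {q3,q8} {q5}
  V125: {q3,q8}
  V126: {q3,q8}
  V134: {q3,q8}
  V135: {q3,q8}
  V136: {q3,q8}
  V145: {q3,q8}
  V146: {q3,q8}
  V156: {q3,q8}
  V234: {q3,q8}
  V235: {q3,q8}
  V236: {q3,q8}
  V245: {q3,q8}
  V246: {q3,q8}
  V256: {q3,q8}
  V345: {q3,q8}
  V346: {q1,q3,q8}
  V356: {q3,q8}
  V456: {q3,q8}
  V1234: {q3,q8}
  V1235: {q3,q8}
  V1236: {q3,q8}
  V1245: {q3,q8}
  V1246: {q3,q8}
  V1256: {q3,q8}
  V1345: {q3,q8}
  V1346: {q3,q8}
  V1356: {q3,q8}
  V1456: {q3,q8}
  V2345: {q3,q8}
  V2346: {q3,q8}
  V2356: {q3,q8}
  V2456: {q3,q8}
  V3456: {q3,q8}
  V12345: {q3,q8}
  V12346: {q3,q8}
  V12356: {q3,q8}
  V12456: {q3,q8}
  V13456: {q3,q8}
  V23456: {q3,q8}
  V123456: {q3,q8}
C dims 11,19,21,15; δ0: rk 8, SNF 1^8; δ1: rk 11, SNF 1^11; δ2: rk 10, SNF 1^10
degree 0: 11−8−0 = 3 → Ȟ^0 ≅ Z^3
degree 1: 19−11−8 = 0 → Ȟ^1 ≅ 0
degree 2: 21−10−11 = 0 → Ȟ^2 ≅ 0

Ȟ^0 = Z^3,  Ȟ^1 = 0,  Ȟ^2 = 0
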